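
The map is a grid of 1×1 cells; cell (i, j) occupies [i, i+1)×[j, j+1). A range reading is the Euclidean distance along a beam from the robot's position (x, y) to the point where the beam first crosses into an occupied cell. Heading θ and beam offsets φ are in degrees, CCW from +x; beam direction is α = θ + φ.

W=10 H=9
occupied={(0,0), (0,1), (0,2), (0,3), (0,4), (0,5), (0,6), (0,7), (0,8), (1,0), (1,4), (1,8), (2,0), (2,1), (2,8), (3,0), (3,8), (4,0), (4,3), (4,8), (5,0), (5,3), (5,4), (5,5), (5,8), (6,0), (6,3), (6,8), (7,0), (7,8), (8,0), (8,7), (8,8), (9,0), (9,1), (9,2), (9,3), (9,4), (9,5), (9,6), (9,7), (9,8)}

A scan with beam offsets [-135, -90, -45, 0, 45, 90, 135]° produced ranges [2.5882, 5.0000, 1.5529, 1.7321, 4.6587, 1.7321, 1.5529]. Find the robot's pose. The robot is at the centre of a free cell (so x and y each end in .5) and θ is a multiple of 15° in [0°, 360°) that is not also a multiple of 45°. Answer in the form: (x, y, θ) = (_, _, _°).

The pose lattice has 48·16 = 768 candidates. Test each by forward raycasting.
  (6.5, 2.5, 60°): beam 1 = 1.5529 ≠ 2.5882 ✗
  (7.5, 6.5, 285°): beam 1 = 3.0000 ≠ 2.5882 ✗
  (2.5, 7.5, 285°): beam 1 = 1.0000 ≠ 2.5882 ✗
  (7.5, 6.5, 255°): beam 1 = 1.7321 ≠ 2.5882 ✗
  (2.5, 6.5, 330°): beam 1 = 1.5529 ≠ 2.5882 ✗
  …
  (7.5, 5.5, 240°): r_1=2.5882, r_2=5.0000, r_3=1.5529, r_4=1.7321, r_5=4.6587, r_6=1.7321, r_7=1.5529 — all match ✓
No second candidate reproduces the full scan.

(x, y, θ) = (7.5, 5.5, 240°)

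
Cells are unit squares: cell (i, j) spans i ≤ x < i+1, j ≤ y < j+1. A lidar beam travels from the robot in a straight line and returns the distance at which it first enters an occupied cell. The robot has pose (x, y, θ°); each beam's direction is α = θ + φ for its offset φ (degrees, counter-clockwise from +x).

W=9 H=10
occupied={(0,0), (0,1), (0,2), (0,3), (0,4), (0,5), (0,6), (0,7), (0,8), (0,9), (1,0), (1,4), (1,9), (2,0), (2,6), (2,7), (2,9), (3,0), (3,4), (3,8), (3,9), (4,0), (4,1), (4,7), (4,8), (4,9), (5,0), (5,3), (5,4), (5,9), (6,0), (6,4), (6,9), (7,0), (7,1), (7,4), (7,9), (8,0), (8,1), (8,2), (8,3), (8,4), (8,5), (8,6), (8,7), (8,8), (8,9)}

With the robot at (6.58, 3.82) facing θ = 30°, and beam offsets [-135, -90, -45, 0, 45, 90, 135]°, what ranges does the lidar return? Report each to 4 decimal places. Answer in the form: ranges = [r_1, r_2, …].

ranges = [2.9195, 2.1016, 1.4701, 0.3600, 0.1863, 0.2078, 0.6005]

beam 1: φ=-135°, α=255°
  dir = (cos 255°, sin 255°) = (-0.2588, -0.9659); from cell (6,3)
  next x-line at t=2.2409, next y-line at t=0.8489; Δt_x=3.8637, Δt_y=1.0353
    y: enter (6,2) at t=0.8489
    y: enter (6,1) at t=1.8842
    x: enter (5,1) at t=2.2409
    y: enter (5,0) at t=2.9195 ← occupied
  → r_1 = 2.9195
beam 2: φ=-90°, α=300°
  dir = (cos 300°, sin 300°) = (0.5000, -0.8660); from cell (6,3)
  next x-line at t=0.8400, next y-line at t=0.9469; Δt_x=2.0000, Δt_y=1.1547
    x: enter (7,3) at t=0.8400
    y: enter (7,2) at t=0.9469
    y: enter (7,1) at t=2.1016 ← occupied
  → r_2 = 2.1016
beam 3: φ=-45°, α=345°
  dir = (cos 345°, sin 345°) = (0.9659, -0.2588); from cell (6,3)
  next x-line at t=0.4348, next y-line at t=3.1682; Δt_x=1.0353, Δt_y=3.8637
    x: enter (7,3) at t=0.4348
    x: enter (8,3) at t=1.4701 ← occupied
  → r_3 = 1.4701
beam 4: φ=0°, α=30°
  dir = (cos 30°, sin 30°) = (0.8660, 0.5000); from cell (6,3)
  next x-line at t=0.4850, next y-line at t=0.3600; Δt_x=1.1547, Δt_y=2.0000
    y: enter (6,4) at t=0.3600 ← occupied
  → r_4 = 0.3600
beam 5: φ=45°, α=75°
  dir = (cos 75°, sin 75°) = (0.2588, 0.9659); from cell (6,3)
  next x-line at t=1.6228, next y-line at t=0.1863; Δt_x=3.8637, Δt_y=1.0353
    y: enter (6,4) at t=0.1863 ← occupied
  → r_5 = 0.1863
beam 6: φ=90°, α=120°
  dir = (cos 120°, sin 120°) = (-0.5000, 0.8660); from cell (6,3)
  next x-line at t=1.1600, next y-line at t=0.2078; Δt_x=2.0000, Δt_y=1.1547
    y: enter (6,4) at t=0.2078 ← occupied
  → r_6 = 0.2078
beam 7: φ=135°, α=165°
  dir = (cos 165°, sin 165°) = (-0.9659, 0.2588); from cell (6,3)
  next x-line at t=0.6005, next y-line at t=0.6955; Δt_x=1.0353, Δt_y=3.8637
    x: enter (5,3) at t=0.6005 ← occupied
  → r_7 = 0.6005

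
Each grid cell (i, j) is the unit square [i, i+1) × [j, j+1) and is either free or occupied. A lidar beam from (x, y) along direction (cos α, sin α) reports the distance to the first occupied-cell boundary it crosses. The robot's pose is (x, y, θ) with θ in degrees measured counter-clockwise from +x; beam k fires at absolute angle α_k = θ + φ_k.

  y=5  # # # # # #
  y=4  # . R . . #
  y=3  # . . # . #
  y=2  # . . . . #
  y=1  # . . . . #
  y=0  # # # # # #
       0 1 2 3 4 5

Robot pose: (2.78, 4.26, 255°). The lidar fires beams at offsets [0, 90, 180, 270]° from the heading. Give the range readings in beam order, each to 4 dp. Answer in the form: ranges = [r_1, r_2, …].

ranges = [3.3750, 1.0046, 0.7661, 1.8428]

beam 1: φ=0°, α=255°
  dir = (cos 255°, sin 255°) = (-0.2588, -0.9659); from cell (2,4)
  next x-line at t=3.0137, next y-line at t=0.2692; Δt_x=3.8637, Δt_y=1.0353
    y: enter (2,3) at t=0.2692
    y: enter (2,2) at t=1.3044
    y: enter (2,1) at t=2.3397
    x: enter (1,1) at t=3.0137
    y: enter (1,0) at t=3.3750 ← occupied
  → r_1 = 3.3750
beam 2: φ=90°, α=345°
  dir = (cos 345°, sin 345°) = (0.9659, -0.2588); from cell (2,4)
  next x-line at t=0.2278, next y-line at t=1.0046; Δt_x=1.0353, Δt_y=3.8637
    x: enter (3,4) at t=0.2278
    y: enter (3,3) at t=1.0046 ← occupied
  → r_2 = 1.0046
beam 3: φ=180°, α=75°
  dir = (cos 75°, sin 75°) = (0.2588, 0.9659); from cell (2,4)
  next x-line at t=0.8500, next y-line at t=0.7661; Δt_x=3.8637, Δt_y=1.0353
    y: enter (2,5) at t=0.7661 ← occupied
  → r_3 = 0.7661
beam 4: φ=270°, α=165°
  dir = (cos 165°, sin 165°) = (-0.9659, 0.2588); from cell (2,4)
  next x-line at t=0.8075, next y-line at t=2.8591; Δt_x=1.0353, Δt_y=3.8637
    x: enter (1,4) at t=0.8075
    x: enter (0,4) at t=1.8428 ← occupied
  → r_4 = 1.8428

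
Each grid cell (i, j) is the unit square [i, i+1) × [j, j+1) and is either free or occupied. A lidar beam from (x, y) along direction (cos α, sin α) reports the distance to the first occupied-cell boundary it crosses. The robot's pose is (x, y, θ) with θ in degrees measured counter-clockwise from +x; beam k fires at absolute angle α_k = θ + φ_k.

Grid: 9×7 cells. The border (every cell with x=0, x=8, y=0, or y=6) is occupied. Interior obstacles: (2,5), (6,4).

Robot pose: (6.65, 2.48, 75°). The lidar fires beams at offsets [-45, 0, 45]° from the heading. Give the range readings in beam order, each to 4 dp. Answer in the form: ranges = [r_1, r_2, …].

beam 1: φ=-45°, α=30°
  d=(0.8660,0.5000)  start (6,2)  tX=0.4041 tY=1.0400  stride 1/|dx|=1.1547 1/|dy|=2.0000
    cross x-line → (7,2), t=0.4041
    cross y-line → (7,3), t=1.0400
    cross x-line → (8,3), t=1.5588 (wall)
  → r_1 = 1.5588
beam 2: φ=0°, α=75°
  d=(0.2588,0.9659)  start (6,2)  tX=1.3523 tY=0.5383  stride 1/|dx|=3.8637 1/|dy|=1.0353
    cross y-line → (6,3), t=0.5383
    cross x-line → (7,3), t=1.3523
    cross y-line → (7,4), t=1.5736
    cross y-line → (7,5), t=2.6089
    cross y-line → (7,6), t=3.6442 (wall)
  → r_2 = 3.6442
beam 3: φ=45°, α=120°
  d=(-0.5000,0.8660)  start (6,2)  tX=1.3000 tY=0.6004  stride 1/|dx|=2.0000 1/|dy|=1.1547
    cross y-line → (6,3), t=0.6004
    cross x-line → (5,3), t=1.3000
    cross y-line → (5,4), t=1.7551
    cross y-line → (5,5), t=2.9098
    cross x-line → (4,5), t=3.3000
    cross y-line → (4,6), t=4.0645 (wall)
  → r_3 = 4.0645

ranges = [1.5588, 3.6442, 4.0645]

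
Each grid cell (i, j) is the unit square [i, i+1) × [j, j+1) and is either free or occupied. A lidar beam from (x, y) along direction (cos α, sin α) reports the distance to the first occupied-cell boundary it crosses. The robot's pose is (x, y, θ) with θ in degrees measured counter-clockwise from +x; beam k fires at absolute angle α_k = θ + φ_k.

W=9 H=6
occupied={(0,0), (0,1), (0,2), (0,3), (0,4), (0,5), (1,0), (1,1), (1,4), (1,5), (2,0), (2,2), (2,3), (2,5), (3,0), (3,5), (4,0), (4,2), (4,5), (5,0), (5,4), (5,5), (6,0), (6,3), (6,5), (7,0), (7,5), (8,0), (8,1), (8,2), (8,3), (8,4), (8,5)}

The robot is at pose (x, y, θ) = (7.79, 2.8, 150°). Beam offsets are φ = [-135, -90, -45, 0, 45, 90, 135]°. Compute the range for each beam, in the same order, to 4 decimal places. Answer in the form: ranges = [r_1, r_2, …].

beam 1: φ=-135°, α=15°
  d=(0.9659,0.2588)  start (7,2)  tX=0.2174 tY=0.7727  stride 1/|dx|=1.0353 1/|dy|=3.8637
    cross x-line → (8,2), t=0.2174 (wall)
  → r_1 = 0.2174
beam 2: φ=-90°, α=60°
  d=(0.5000,0.8660)  start (7,2)  tX=0.4200 tY=0.2309  stride 1/|dx|=2.0000 1/|dy|=1.1547
    cross y-line → (7,3), t=0.2309
    cross x-line → (8,3), t=0.4200 (wall)
  → r_2 = 0.4200
beam 3: φ=-45°, α=105°
  d=(-0.2588,0.9659)  start (7,2)  tX=3.0523 tY=0.2071  stride 1/|dx|=3.8637 1/|dy|=1.0353
    cross y-line → (7,3), t=0.2071
    cross y-line → (7,4), t=1.2423
    cross y-line → (7,5), t=2.2776 (wall)
  → r_3 = 2.2776
beam 4: φ=0°, α=150°
  d=(-0.8660,0.5000)  start (7,2)  tX=0.9122 tY=0.4000  stride 1/|dx|=1.1547 1/|dy|=2.0000
    cross y-line → (7,3), t=0.4000
    cross x-line → (6,3), t=0.9122 (wall)
  → r_4 = 0.9122
beam 5: φ=45°, α=195°
  d=(-0.9659,-0.2588)  start (7,2)  tX=0.8179 tY=3.0910  stride 1/|dx|=1.0353 1/|dy|=3.8637
    cross x-line → (6,2), t=0.8179
    cross x-line → (5,2), t=1.8531
    cross x-line → (4,2), t=2.8884 (wall)
  → r_5 = 2.8884
beam 6: φ=90°, α=240°
  d=(-0.5000,-0.8660)  start (7,2)  tX=1.5800 tY=0.9238  stride 1/|dx|=2.0000 1/|dy|=1.1547
    cross y-line → (7,1), t=0.9238
    cross x-line → (6,1), t=1.5800
    cross y-line → (6,0), t=2.0785 (wall)
  → r_6 = 2.0785
beam 7: φ=135°, α=285°
  d=(0.2588,-0.9659)  start (7,2)  tX=0.8114 tY=0.8282  stride 1/|dx|=3.8637 1/|dy|=1.0353
    cross x-line → (8,2), t=0.8114 (wall)
  → r_7 = 0.8114

ranges = [0.2174, 0.4200, 2.2776, 0.9122, 2.8884, 2.0785, 0.8114]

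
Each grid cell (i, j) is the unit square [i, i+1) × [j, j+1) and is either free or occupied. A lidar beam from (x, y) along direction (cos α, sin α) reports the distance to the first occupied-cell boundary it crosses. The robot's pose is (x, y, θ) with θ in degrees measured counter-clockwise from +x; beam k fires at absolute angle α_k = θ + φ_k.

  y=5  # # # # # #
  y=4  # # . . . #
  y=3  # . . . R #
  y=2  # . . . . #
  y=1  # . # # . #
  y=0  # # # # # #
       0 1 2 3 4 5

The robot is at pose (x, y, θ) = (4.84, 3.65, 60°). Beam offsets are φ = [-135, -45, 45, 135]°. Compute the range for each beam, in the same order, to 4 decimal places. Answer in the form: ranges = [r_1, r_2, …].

ranges = [0.6182, 0.1656, 1.3976, 3.9755]

beam 1: φ=-135°, α=285°
  cosα=0.2588 sinα=-0.9659 | (4,3) | tMaxX 0.6182 tMaxY 0.6729 | tΔX 3.8637 tΔY 1.0353
    t=0.6182 [x] (5,3) — stop
  → r_1 = 0.6182
beam 2: φ=-45°, α=15°
  cosα=0.9659 sinα=0.2588 | (4,3) | tMaxX 0.1656 tMaxY 1.3523 | tΔX 1.0353 tΔY 3.8637
    t=0.1656 [x] (5,3) — stop
  → r_2 = 0.1656
beam 3: φ=45°, α=105°
  cosα=-0.2588 sinα=0.9659 | (4,3) | tMaxX 3.2455 tMaxY 0.3623 | tΔX 3.8637 tΔY 1.0353
    t=0.3623 [y] (4,4)
    t=1.3976 [y] (4,5) — stop
  → r_3 = 1.3976
beam 4: φ=135°, α=195°
  cosα=-0.9659 sinα=-0.2588 | (4,3) | tMaxX 0.8696 tMaxY 2.5114 | tΔX 1.0353 tΔY 3.8637
    t=0.8696 [x] (3,3)
    t=1.9049 [x] (2,3)
    t=2.5114 [y] (2,2)
    t=2.9402 [x] (1,2)
    t=3.9755 [x] (0,2) — stop
  → r_4 = 3.9755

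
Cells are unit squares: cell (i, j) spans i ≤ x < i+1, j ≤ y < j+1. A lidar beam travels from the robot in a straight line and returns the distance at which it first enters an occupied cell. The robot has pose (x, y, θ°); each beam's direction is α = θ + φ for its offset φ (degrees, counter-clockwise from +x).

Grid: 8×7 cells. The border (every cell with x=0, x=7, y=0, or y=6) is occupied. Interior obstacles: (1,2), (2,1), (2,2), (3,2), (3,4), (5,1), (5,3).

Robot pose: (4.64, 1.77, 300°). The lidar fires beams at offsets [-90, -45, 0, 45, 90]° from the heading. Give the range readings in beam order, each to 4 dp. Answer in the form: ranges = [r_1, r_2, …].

ranges = [1.5400, 0.7972, 0.7200, 0.3727, 0.4157]

beam 1: φ=-90°, α=210°
  dir = (cos 210°, sin 210°) = (-0.8660, -0.5000); from cell (4,1)
  next x-line at t=0.7390, next y-line at t=1.5400; Δt_x=1.1547, Δt_y=2.0000
    x: enter (3,1) at t=0.7390
    y: enter (3,0) at t=1.5400 ← occupied
  → r_1 = 1.5400
beam 2: φ=-45°, α=255°
  dir = (cos 255°, sin 255°) = (-0.2588, -0.9659); from cell (4,1)
  next x-line at t=2.4728, next y-line at t=0.7972; Δt_x=3.8637, Δt_y=1.0353
    y: enter (4,0) at t=0.7972 ← occupied
  → r_2 = 0.7972
beam 3: φ=0°, α=300°
  dir = (cos 300°, sin 300°) = (0.5000, -0.8660); from cell (4,1)
  next x-line at t=0.7200, next y-line at t=0.8891; Δt_x=2.0000, Δt_y=1.1547
    x: enter (5,1) at t=0.7200 ← occupied
  → r_3 = 0.7200
beam 4: φ=45°, α=345°
  dir = (cos 345°, sin 345°) = (0.9659, -0.2588); from cell (4,1)
  next x-line at t=0.3727, next y-line at t=2.9751; Δt_x=1.0353, Δt_y=3.8637
    x: enter (5,1) at t=0.3727 ← occupied
  → r_4 = 0.3727
beam 5: φ=90°, α=30°
  dir = (cos 30°, sin 30°) = (0.8660, 0.5000); from cell (4,1)
  next x-line at t=0.4157, next y-line at t=0.4600; Δt_x=1.1547, Δt_y=2.0000
    x: enter (5,1) at t=0.4157 ← occupied
  → r_5 = 0.4157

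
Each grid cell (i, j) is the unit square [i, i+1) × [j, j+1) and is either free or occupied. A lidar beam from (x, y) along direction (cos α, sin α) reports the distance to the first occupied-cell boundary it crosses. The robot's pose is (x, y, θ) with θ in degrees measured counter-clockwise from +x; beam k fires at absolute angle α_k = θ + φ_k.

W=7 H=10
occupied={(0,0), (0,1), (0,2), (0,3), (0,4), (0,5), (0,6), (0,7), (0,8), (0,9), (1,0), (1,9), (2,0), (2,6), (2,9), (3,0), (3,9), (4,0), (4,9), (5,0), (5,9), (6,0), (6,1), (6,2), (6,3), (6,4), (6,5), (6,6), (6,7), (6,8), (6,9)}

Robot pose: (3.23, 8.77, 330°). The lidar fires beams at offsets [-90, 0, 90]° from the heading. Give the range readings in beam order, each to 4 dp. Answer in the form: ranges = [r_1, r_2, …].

beam 1: φ=-90°, α=240°
  cosα=-0.5000 sinα=-0.8660 | (3,8) | tMaxX 0.4600 tMaxY 0.8891 | tΔX 2.0000 tΔY 1.1547
    t=0.4600 [x] (2,8)
    t=0.8891 [y] (2,7)
    t=2.0438 [y] (2,6) — stop
  → r_1 = 2.0438
beam 2: φ=0°, α=330°
  cosα=0.8660 sinα=-0.5000 | (3,8) | tMaxX 0.8891 tMaxY 1.5400 | tΔX 1.1547 tΔY 2.0000
    t=0.8891 [x] (4,8)
    t=1.5400 [y] (4,7)
    t=2.0438 [x] (5,7)
    t=3.1985 [x] (6,7) — stop
  → r_2 = 3.1985
beam 3: φ=90°, α=60°
  cosα=0.5000 sinα=0.8660 | (3,8) | tMaxX 1.5400 tMaxY 0.2656 | tΔX 2.0000 tΔY 1.1547
    t=0.2656 [y] (3,9) — stop
  → r_3 = 0.2656

ranges = [2.0438, 3.1985, 0.2656]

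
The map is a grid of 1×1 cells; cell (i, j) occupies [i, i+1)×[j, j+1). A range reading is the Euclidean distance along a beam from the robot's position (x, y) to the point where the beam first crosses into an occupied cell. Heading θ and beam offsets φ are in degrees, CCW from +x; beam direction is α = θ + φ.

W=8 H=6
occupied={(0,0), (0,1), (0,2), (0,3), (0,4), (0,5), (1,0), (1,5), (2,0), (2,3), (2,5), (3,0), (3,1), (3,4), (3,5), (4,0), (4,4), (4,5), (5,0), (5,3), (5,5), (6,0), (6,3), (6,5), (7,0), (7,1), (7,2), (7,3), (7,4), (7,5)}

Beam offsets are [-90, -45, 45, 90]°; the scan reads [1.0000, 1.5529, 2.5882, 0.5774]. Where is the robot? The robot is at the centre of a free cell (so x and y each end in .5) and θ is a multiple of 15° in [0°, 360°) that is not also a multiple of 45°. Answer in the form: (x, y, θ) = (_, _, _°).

(x, y, θ) = (4.5, 3.5, 240°)

Enumerate (i+0.5, j+0.5, θ) over the 18 free cells and 16 admissible headings. For each, cast all 4 beams and compare to the given ranges.
  (4.5, 1.5, 165°): beam 1 = 1.9319 ≠ 1.0000 ✗
  (6.5, 2.5, 30°): beam 2 = 0.5176 ≠ 1.5529 ✗
  (4.5, 1.5, 300°): beam 1 = 0.5774 ≠ 1.0000 ✗
  …
  (4.5, 3.5, 240°): r_1=1.0000, r_2=1.5529, r_3=2.5882, r_4=0.5774 — all match ✓
No second candidate reproduces the full scan.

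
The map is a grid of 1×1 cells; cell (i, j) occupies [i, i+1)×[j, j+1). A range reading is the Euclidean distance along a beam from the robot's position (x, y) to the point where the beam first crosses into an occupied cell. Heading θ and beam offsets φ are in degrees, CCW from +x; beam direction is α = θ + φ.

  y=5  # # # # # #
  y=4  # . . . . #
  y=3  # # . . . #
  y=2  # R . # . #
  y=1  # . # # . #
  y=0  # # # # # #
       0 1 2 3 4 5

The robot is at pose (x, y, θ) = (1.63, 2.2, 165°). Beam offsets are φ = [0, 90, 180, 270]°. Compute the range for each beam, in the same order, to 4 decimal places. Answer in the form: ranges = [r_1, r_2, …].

ranges = [0.6522, 1.2423, 0.7727, 0.8282]

beam 1: φ=0°, α=165°
  direction (-0.9659, 0.2588); cell (1,2); t to first gridline: x 0.6522, y 3.0910 (then +1.0353 / +3.8637)
    (0,2) via x @ 0.6522  # hit
  → r_1 = 0.6522
beam 2: φ=90°, α=255°
  direction (-0.2588, -0.9659); cell (1,2); t to first gridline: x 2.4341, y 0.2071 (then +3.8637 / +1.0353)
    (1,1) via y @ 0.2071
    (1,0) via y @ 1.2423  # hit
  → r_2 = 1.2423
beam 3: φ=180°, α=345°
  direction (0.9659, -0.2588); cell (1,2); t to first gridline: x 0.3831, y 0.7727 (then +1.0353 / +3.8637)
    (2,2) via x @ 0.3831
    (2,1) via y @ 0.7727  # hit
  → r_3 = 0.7727
beam 4: φ=270°, α=75°
  direction (0.2588, 0.9659); cell (1,2); t to first gridline: x 1.4296, y 0.8282 (then +3.8637 / +1.0353)
    (1,3) via y @ 0.8282  # hit
  → r_4 = 0.8282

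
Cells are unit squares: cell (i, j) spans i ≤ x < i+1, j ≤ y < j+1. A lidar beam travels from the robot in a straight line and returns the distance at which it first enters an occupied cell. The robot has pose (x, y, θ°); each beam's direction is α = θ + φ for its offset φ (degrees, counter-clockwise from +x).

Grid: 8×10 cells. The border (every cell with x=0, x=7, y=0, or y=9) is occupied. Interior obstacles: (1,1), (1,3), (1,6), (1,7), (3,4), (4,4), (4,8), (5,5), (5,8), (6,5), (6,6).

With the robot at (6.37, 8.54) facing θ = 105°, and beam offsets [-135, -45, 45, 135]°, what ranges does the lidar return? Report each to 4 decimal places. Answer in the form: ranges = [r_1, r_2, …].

ranges = [0.7275, 0.5312, 0.4272, 4.0876]

beam 1: φ=-135°, α=330°
  cosα=0.8660 sinα=-0.5000 | (6,8) | tMaxX 0.7275 tMaxY 1.0800 | tΔX 1.1547 tΔY 2.0000
    t=0.7275 [x] (7,8) — stop
  → r_1 = 0.7275
beam 2: φ=-45°, α=60°
  cosα=0.5000 sinα=0.8660 | (6,8) | tMaxX 1.2600 tMaxY 0.5312 | tΔX 2.0000 tΔY 1.1547
    t=0.5312 [y] (6,9) — stop
  → r_2 = 0.5312
beam 3: φ=45°, α=150°
  cosα=-0.8660 sinα=0.5000 | (6,8) | tMaxX 0.4272 tMaxY 0.9200 | tΔX 1.1547 tΔY 2.0000
    t=0.4272 [x] (5,8) — stop
  → r_3 = 0.4272
beam 4: φ=135°, α=240°
  cosα=-0.5000 sinα=-0.8660 | (6,8) | tMaxX 0.7400 tMaxY 0.6235 | tΔX 2.0000 tΔY 1.1547
    t=0.6235 [y] (6,7)
    t=0.7400 [x] (5,7)
    t=1.7782 [y] (5,6)
    t=2.7400 [x] (4,6)
    t=2.9329 [y] (4,5)
    t=4.0876 [y] (4,4) — stop
  → r_4 = 4.0876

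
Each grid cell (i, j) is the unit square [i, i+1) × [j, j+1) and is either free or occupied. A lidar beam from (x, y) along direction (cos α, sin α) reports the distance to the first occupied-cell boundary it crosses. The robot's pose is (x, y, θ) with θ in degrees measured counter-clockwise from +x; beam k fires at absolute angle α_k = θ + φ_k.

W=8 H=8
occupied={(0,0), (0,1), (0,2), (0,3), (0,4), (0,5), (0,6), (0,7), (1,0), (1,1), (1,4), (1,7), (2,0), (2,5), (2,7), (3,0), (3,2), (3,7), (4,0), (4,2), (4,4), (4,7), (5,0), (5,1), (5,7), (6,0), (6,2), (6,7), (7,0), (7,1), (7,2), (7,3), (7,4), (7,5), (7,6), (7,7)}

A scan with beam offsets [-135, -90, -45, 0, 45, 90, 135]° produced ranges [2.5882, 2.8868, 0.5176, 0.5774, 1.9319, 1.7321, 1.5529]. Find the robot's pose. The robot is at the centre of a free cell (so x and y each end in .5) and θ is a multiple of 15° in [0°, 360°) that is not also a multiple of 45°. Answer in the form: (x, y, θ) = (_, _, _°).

(x, y, θ) = (5.5, 4.5, 210°)

Enumerate (i+0.5, j+0.5, θ) over the 28 free cells and 16 admissible headings. For each, cast all 7 beams and compare to the given ranges.
  (4.5, 6.5, 345°): beam 1 = 1.7321 ≠ 2.5882 ✗
  (5.5, 6.5, 15°): beam 1 = 1.7321 ≠ 2.5882 ✗
  (2.5, 2.5, 120°): beam 1 = 0.5176 ≠ 2.5882 ✗
  (3.5, 6.5, 330°): beam 2 = 1.0000 ≠ 2.8868 ✗
  …
  (5.5, 4.5, 210°): r_1=2.5882, r_2=2.8868, r_3=0.5176, r_4=0.5774, r_5=1.9319, r_6=1.7321, r_7=1.5529 — all match ✓
Unique over the lattice → pose = (5.5, 4.5, 210°).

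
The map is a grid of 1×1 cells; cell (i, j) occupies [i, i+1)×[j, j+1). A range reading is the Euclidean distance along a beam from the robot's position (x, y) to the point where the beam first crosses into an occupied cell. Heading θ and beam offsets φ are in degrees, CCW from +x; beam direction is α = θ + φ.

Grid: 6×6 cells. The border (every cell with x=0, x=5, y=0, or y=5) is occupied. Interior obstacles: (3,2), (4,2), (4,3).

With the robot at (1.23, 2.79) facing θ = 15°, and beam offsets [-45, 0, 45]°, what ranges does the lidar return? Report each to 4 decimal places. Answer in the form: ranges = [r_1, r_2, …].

beam 1: φ=-45°, α=330°
  d=(0.8660,-0.5000)  start (1,2)  tX=0.8891 tY=1.5800  stride 1/|dx|=1.1547 1/|dy|=2.0000
    cross x-line → (2,2), t=0.8891
    cross y-line → (2,1), t=1.5800
    cross x-line → (3,1), t=2.0438
    cross x-line → (4,1), t=3.1985
    cross y-line → (4,0), t=3.5800 (wall)
  → r_1 = 3.5800
beam 2: φ=0°, α=15°
  d=(0.9659,0.2588)  start (1,2)  tX=0.7972 tY=0.8114  stride 1/|dx|=1.0353 1/|dy|=3.8637
    cross x-line → (2,2), t=0.7972
    cross y-line → (2,3), t=0.8114
    cross x-line → (3,3), t=1.8324
    cross x-line → (4,3), t=2.8677 (wall)
  → r_2 = 2.8677
beam 3: φ=45°, α=60°
  d=(0.5000,0.8660)  start (1,2)  tX=1.5400 tY=0.2425  stride 1/|dx|=2.0000 1/|dy|=1.1547
    cross y-line → (1,3), t=0.2425
    cross y-line → (1,4), t=1.3972
    cross x-line → (2,4), t=1.5400
    cross y-line → (2,5), t=2.5519 (wall)
  → r_3 = 2.5519

ranges = [3.5800, 2.8677, 2.5519]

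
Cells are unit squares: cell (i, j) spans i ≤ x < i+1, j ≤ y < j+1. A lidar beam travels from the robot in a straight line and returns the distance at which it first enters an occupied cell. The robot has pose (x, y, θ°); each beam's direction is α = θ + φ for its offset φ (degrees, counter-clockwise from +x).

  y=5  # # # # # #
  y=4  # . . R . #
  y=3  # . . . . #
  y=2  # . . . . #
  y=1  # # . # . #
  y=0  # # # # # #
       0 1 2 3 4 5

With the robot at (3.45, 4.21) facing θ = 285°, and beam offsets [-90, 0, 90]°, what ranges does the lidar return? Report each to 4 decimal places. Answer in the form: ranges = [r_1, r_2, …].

ranges = [2.5364, 3.3232, 1.6047]

beam 1: φ=-90°, α=195°
  d=(-0.9659,-0.2588)  start (3,4)  tX=0.4659 tY=0.8114  stride 1/|dx|=1.0353 1/|dy|=3.8637
    cross x-line → (2,4), t=0.4659
    cross y-line → (2,3), t=0.8114
    cross x-line → (1,3), t=1.5012
    cross x-line → (0,3), t=2.5364 (wall)
  → r_1 = 2.5364
beam 2: φ=0°, α=285°
  d=(0.2588,-0.9659)  start (3,4)  tX=2.1250 tY=0.2174  stride 1/|dx|=3.8637 1/|dy|=1.0353
    cross y-line → (3,3), t=0.2174
    cross y-line → (3,2), t=1.2527
    cross x-line → (4,2), t=2.1250
    cross y-line → (4,1), t=2.2880
    cross y-line → (4,0), t=3.3232 (wall)
  → r_2 = 3.3232
beam 3: φ=90°, α=15°
  d=(0.9659,0.2588)  start (3,4)  tX=0.5694 tY=3.0523  stride 1/|dx|=1.0353 1/|dy|=3.8637
    cross x-line → (4,4), t=0.5694
    cross x-line → (5,4), t=1.6047 (wall)
  → r_3 = 1.6047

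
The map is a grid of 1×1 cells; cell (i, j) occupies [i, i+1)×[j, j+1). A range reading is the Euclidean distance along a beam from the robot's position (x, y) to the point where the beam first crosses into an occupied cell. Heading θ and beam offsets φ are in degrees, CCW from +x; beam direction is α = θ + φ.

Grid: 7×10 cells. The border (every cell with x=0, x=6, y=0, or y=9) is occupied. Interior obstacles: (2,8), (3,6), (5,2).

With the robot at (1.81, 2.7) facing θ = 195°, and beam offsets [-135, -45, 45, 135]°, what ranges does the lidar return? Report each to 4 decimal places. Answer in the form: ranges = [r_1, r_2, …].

beam 1: φ=-135°, α=60°
  direction (0.5000, 0.8660); cell (1,2); t to first gridline: x 0.3800, y 0.3464 (then +2.0000 / +1.1547)
    (1,3) via y @ 0.3464
    (2,3) via x @ 0.3800
    (2,4) via y @ 1.5011
    (3,4) via x @ 2.3800
    (3,5) via y @ 2.6558
    (3,6) via y @ 3.8105  # hit
  → r_1 = 3.8105
beam 2: φ=-45°, α=150°
  direction (-0.8660, 0.5000); cell (1,2); t to first gridline: x 0.9353, y 0.6000 (then +1.1547 / +2.0000)
    (1,3) via y @ 0.6000
    (0,3) via x @ 0.9353  # hit
  → r_2 = 0.9353
beam 3: φ=45°, α=240°
  direction (-0.5000, -0.8660); cell (1,2); t to first gridline: x 1.6200, y 0.8083 (then +2.0000 / +1.1547)
    (1,1) via y @ 0.8083
    (0,1) via x @ 1.6200  # hit
  → r_3 = 1.6200
beam 4: φ=135°, α=330°
  direction (0.8660, -0.5000); cell (1,2); t to first gridline: x 0.2194, y 1.4000 (then +1.1547 / +2.0000)
    (2,2) via x @ 0.2194
    (3,2) via x @ 1.3741
    (3,1) via y @ 1.4000
    (4,1) via x @ 2.5288
    (4,0) via y @ 3.4000  # hit
  → r_4 = 3.4000

ranges = [3.8105, 0.9353, 1.6200, 3.4000]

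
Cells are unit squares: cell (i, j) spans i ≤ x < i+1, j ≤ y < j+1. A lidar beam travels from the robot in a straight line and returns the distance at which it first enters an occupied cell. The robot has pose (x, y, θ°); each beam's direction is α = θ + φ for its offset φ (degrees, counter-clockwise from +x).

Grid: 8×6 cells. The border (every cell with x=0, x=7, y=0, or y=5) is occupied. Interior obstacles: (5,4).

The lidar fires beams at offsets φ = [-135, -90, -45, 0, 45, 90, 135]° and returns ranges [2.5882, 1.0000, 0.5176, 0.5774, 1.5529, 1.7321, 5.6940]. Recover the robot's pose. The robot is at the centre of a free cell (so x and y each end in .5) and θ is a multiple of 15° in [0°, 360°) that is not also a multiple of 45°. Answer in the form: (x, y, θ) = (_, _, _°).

The pose lattice has 23·16 = 368 candidates. Test each by forward raycasting.
  (5.5, 2.5, 285°): beam 1 = 5.0000 ≠ 2.5882 ✗
  (2.5, 1.5, 120°): beam 1 = 1.9319 ≠ 2.5882 ✗
  (2.5, 1.5, 210°): beam 1 = 3.6235 ≠ 2.5882 ✗
  (1.5, 3.5, 195°): beam 1 = 1.7321 ≠ 2.5882 ✗
  …
  (1.5, 2.5, 210°): r_1=2.5882, r_2=1.0000, r_3=0.5176, r_4=0.5774, r_5=1.5529, r_6=1.7321, r_7=5.6940 — all match ✓
Only this pose fits every beam.

(x, y, θ) = (1.5, 2.5, 210°)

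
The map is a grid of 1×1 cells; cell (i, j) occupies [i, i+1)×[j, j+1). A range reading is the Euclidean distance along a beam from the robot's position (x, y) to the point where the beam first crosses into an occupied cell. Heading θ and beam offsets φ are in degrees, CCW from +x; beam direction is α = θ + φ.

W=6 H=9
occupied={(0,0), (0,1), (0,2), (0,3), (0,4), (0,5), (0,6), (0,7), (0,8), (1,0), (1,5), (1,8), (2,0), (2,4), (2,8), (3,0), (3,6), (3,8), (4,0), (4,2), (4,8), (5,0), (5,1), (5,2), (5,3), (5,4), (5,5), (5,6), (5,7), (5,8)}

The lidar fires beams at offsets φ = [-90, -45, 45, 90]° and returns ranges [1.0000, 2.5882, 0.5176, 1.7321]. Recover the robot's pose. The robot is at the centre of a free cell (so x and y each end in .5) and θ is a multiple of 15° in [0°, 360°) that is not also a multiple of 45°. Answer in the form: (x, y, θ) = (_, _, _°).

(x, y, θ) = (3.5, 7.5, 240°)

Enumerate (i+0.5, j+0.5, θ) over the 24 free cells and 16 admissible headings. For each, cast all 4 beams and compare to the given ranges.
  (1.5, 4.5, 105°): beam 1 = 0.5176 ≠ 1.0000 ✗
  (1.5, 7.5, 120°): beam 2 = 0.5176 ≠ 2.5882 ✗
  (3.5, 3.5, 30°): beam 2 = 1.5529 ≠ 2.5882 ✗
  (4.5, 6.5, 150°): beam 2 = 1.5529 ≠ 2.5882 ✗
  …
  (3.5, 7.5, 240°): r_1=1.0000, r_2=2.5882, r_3=0.5176, r_4=1.7321 — all match ✓
Only this pose fits every beam.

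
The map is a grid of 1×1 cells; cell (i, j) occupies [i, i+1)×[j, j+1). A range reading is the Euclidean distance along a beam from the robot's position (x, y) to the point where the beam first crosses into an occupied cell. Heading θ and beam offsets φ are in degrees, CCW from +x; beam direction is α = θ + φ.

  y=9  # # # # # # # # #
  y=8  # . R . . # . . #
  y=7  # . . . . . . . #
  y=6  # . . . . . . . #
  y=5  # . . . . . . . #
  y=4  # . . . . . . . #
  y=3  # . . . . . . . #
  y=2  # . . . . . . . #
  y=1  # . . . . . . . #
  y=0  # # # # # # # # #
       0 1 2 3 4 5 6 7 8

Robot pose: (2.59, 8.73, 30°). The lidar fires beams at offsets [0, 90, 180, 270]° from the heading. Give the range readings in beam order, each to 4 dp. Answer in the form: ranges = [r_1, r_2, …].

beam 1: φ=0°, α=30°
  d=(0.8660,0.5000)  start (2,8)  tX=0.4734 tY=0.5400  stride 1/|dx|=1.1547 1/|dy|=2.0000
    cross x-line → (3,8), t=0.4734
    cross y-line → (3,9), t=0.5400 (wall)
  → r_1 = 0.5400
beam 2: φ=90°, α=120°
  d=(-0.5000,0.8660)  start (2,8)  tX=1.1800 tY=0.3118  stride 1/|dx|=2.0000 1/|dy|=1.1547
    cross y-line → (2,9), t=0.3118 (wall)
  → r_2 = 0.3118
beam 3: φ=180°, α=210°
  d=(-0.8660,-0.5000)  start (2,8)  tX=0.6813 tY=1.4600  stride 1/|dx|=1.1547 1/|dy|=2.0000
    cross x-line → (1,8), t=0.6813
    cross y-line → (1,7), t=1.4600
    cross x-line → (0,7), t=1.8360 (wall)
  → r_3 = 1.8360
beam 4: φ=270°, α=300°
  d=(0.5000,-0.8660)  start (2,8)  tX=0.8200 tY=0.8429  stride 1/|dx|=2.0000 1/|dy|=1.1547
    cross x-line → (3,8), t=0.8200
    cross y-line → (3,7), t=0.8429
    cross y-line → (3,6), t=1.9976
    cross x-line → (4,6), t=2.8200
    cross y-line → (4,5), t=3.1523
    cross y-line → (4,4), t=4.3070
    cross x-line → (5,4), t=4.8200
    cross y-line → (5,3), t=5.4617
    cross y-line → (5,2), t=6.6164
    cross x-line → (6,2), t=6.8200
    cross y-line → (6,1), t=7.7711
    cross x-line → (7,1), t=8.8200
    cross y-line → (7,0), t=8.9258 (wall)
  → r_4 = 8.9258

ranges = [0.5400, 0.3118, 1.8360, 8.9258]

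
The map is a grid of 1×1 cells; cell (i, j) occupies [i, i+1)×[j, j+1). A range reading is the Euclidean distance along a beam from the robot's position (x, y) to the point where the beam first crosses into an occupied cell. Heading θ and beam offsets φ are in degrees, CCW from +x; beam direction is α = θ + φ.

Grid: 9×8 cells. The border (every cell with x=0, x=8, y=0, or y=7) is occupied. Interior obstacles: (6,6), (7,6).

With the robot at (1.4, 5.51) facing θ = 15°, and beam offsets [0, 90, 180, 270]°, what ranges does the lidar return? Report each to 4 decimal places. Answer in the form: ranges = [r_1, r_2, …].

beam 1: φ=0°, α=15°
  cosα=0.9659 sinα=0.2588 | (1,5) | tMaxX 0.6212 tMaxY 1.8932 | tΔX 1.0353 tΔY 3.8637
    t=0.6212 [x] (2,5)
    t=1.6564 [x] (3,5)
    t=1.8932 [y] (3,6)
    t=2.6917 [x] (4,6)
    t=3.7270 [x] (5,6)
    t=4.7623 [x] (6,6) — stop
  → r_1 = 4.7623
beam 2: φ=90°, α=105°
  cosα=-0.2588 sinα=0.9659 | (1,5) | tMaxX 1.5455 tMaxY 0.5073 | tΔX 3.8637 tΔY 1.0353
    t=0.5073 [y] (1,6)
    t=1.5426 [y] (1,7) — stop
  → r_2 = 1.5426
beam 3: φ=180°, α=195°
  cosα=-0.9659 sinα=-0.2588 | (1,5) | tMaxX 0.4141 tMaxY 1.9705 | tΔX 1.0353 tΔY 3.8637
    t=0.4141 [x] (0,5) — stop
  → r_3 = 0.4141
beam 4: φ=270°, α=285°
  cosα=0.2588 sinα=-0.9659 | (1,5) | tMaxX 2.3182 tMaxY 0.5280 | tΔX 3.8637 tΔY 1.0353
    t=0.5280 [y] (1,4)
    t=1.5633 [y] (1,3)
    t=2.3182 [x] (2,3)
    t=2.5985 [y] (2,2)
    t=3.6338 [y] (2,1)
    t=4.6691 [y] (2,0) — stop
  → r_4 = 4.6691

ranges = [4.7623, 1.5426, 0.4141, 4.6691]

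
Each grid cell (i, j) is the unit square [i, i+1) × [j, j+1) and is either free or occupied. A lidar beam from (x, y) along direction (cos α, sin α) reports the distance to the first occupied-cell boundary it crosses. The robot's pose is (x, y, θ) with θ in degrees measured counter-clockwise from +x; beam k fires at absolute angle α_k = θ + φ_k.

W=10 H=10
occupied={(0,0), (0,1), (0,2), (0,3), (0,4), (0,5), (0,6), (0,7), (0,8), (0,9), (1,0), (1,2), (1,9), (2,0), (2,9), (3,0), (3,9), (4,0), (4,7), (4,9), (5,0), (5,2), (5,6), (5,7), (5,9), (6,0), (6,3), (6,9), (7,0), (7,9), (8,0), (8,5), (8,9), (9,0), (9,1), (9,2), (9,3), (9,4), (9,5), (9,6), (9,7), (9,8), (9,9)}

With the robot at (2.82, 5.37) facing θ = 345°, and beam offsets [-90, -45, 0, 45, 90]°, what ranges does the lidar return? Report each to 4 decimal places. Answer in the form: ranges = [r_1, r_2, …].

beam 1: φ=-90°, α=255°
  d=(-0.2588,-0.9659)  start (2,5)  tX=3.1682 tY=0.3831  stride 1/|dx|=3.8637 1/|dy|=1.0353
    cross y-line → (2,4), t=0.3831
    cross y-line → (2,3), t=1.4183
    cross y-line → (2,2), t=2.4536
    cross x-line → (1,2), t=3.1682 (wall)
  → r_1 = 3.1682
beam 2: φ=-45°, α=300°
  d=(0.5000,-0.8660)  start (2,5)  tX=0.3600 tY=0.4272  stride 1/|dx|=2.0000 1/|dy|=1.1547
    cross x-line → (3,5), t=0.3600
    cross y-line → (3,4), t=0.4272
    cross y-line → (3,3), t=1.5819
    cross x-line → (4,3), t=2.3600
    cross y-line → (4,2), t=2.7366
    cross y-line → (4,1), t=3.8913
    cross x-line → (5,1), t=4.3600
    cross y-line → (5,0), t=5.0460 (wall)
  → r_2 = 5.0460
beam 3: φ=0°, α=345°
  d=(0.9659,-0.2588)  start (2,5)  tX=0.1863 tY=1.4296  stride 1/|dx|=1.0353 1/|dy|=3.8637
    cross x-line → (3,5), t=0.1863
    cross x-line → (4,5), t=1.2216
    cross y-line → (4,4), t=1.4296
    cross x-line → (5,4), t=2.2569
    cross x-line → (6,4), t=3.2922
    cross x-line → (7,4), t=4.3275
    cross y-line → (7,3), t=5.2933
    cross x-line → (8,3), t=5.3627
    cross x-line → (9,3), t=6.3980 (wall)
  → r_3 = 6.3980
beam 4: φ=45°, α=30°
  d=(0.8660,0.5000)  start (2,5)  tX=0.2078 tY=1.2600  stride 1/|dx|=1.1547 1/|dy|=2.0000
    cross x-line → (3,5), t=0.2078
    cross y-line → (3,6), t=1.2600
    cross x-line → (4,6), t=1.3625
    cross x-line → (5,6), t=2.5172 (wall)
  → r_4 = 2.5172
beam 5: φ=90°, α=75°
  d=(0.2588,0.9659)  start (2,5)  tX=0.6955 tY=0.6522  stride 1/|dx|=3.8637 1/|dy|=1.0353
    cross y-line → (2,6), t=0.6522
    cross x-line → (3,6), t=0.6955
    cross y-line → (3,7), t=1.6875
    cross y-line → (3,8), t=2.7228
    cross y-line → (3,9), t=3.7581 (wall)
  → r_5 = 3.7581

ranges = [3.1682, 5.0460, 6.3980, 2.5172, 3.7581]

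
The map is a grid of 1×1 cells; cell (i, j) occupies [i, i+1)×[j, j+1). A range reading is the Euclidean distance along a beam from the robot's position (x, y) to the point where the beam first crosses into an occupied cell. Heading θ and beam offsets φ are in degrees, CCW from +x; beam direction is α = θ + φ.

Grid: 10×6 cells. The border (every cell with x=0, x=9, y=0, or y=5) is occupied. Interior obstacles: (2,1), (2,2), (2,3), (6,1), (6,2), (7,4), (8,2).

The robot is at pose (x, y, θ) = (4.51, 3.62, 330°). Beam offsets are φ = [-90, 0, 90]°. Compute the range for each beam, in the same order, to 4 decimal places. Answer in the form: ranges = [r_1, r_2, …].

ranges = [3.0200, 1.7205, 1.5935]

beam 1: φ=-90°, α=240°
  d=(-0.5000,-0.8660)  start (4,3)  tX=1.0200 tY=0.7159  stride 1/|dx|=2.0000 1/|dy|=1.1547
    cross y-line → (4,2), t=0.7159
    cross x-line → (3,2), t=1.0200
    cross y-line → (3,1), t=1.8706
    cross x-line → (2,1), t=3.0200 (wall)
  → r_1 = 3.0200
beam 2: φ=0°, α=330°
  d=(0.8660,-0.5000)  start (4,3)  tX=0.5658 tY=1.2400  stride 1/|dx|=1.1547 1/|dy|=2.0000
    cross x-line → (5,3), t=0.5658
    cross y-line → (5,2), t=1.2400
    cross x-line → (6,2), t=1.7205 (wall)
  → r_2 = 1.7205
beam 3: φ=90°, α=60°
  d=(0.5000,0.8660)  start (4,3)  tX=0.9800 tY=0.4388  stride 1/|dx|=2.0000 1/|dy|=1.1547
    cross y-line → (4,4), t=0.4388
    cross x-line → (5,4), t=0.9800
    cross y-line → (5,5), t=1.5935 (wall)
  → r_3 = 1.5935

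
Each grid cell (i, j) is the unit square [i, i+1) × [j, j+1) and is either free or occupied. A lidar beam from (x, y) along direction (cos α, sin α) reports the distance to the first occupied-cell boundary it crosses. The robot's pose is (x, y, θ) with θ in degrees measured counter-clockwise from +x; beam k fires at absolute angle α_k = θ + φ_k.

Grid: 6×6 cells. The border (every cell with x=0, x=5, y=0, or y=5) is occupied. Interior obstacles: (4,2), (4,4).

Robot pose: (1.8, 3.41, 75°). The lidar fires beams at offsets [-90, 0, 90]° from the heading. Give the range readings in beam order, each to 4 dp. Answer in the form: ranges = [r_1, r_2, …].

ranges = [2.2776, 1.6461, 0.8282]

beam 1: φ=-90°, α=345°
  cosα=0.9659 sinα=-0.2588 | (1,3) | tMaxX 0.2071 tMaxY 1.5841 | tΔX 1.0353 tΔY 3.8637
    t=0.2071 [x] (2,3)
    t=1.2423 [x] (3,3)
    t=1.5841 [y] (3,2)
    t=2.2776 [x] (4,2) — stop
  → r_1 = 2.2776
beam 2: φ=0°, α=75°
  cosα=0.2588 sinα=0.9659 | (1,3) | tMaxX 0.7727 tMaxY 0.6108 | tΔX 3.8637 tΔY 1.0353
    t=0.6108 [y] (1,4)
    t=0.7727 [x] (2,4)
    t=1.6461 [y] (2,5) — stop
  → r_2 = 1.6461
beam 3: φ=90°, α=165°
  cosα=-0.9659 sinα=0.2588 | (1,3) | tMaxX 0.8282 tMaxY 2.2796 | tΔX 1.0353 tΔY 3.8637
    t=0.8282 [x] (0,3) — stop
  → r_3 = 0.8282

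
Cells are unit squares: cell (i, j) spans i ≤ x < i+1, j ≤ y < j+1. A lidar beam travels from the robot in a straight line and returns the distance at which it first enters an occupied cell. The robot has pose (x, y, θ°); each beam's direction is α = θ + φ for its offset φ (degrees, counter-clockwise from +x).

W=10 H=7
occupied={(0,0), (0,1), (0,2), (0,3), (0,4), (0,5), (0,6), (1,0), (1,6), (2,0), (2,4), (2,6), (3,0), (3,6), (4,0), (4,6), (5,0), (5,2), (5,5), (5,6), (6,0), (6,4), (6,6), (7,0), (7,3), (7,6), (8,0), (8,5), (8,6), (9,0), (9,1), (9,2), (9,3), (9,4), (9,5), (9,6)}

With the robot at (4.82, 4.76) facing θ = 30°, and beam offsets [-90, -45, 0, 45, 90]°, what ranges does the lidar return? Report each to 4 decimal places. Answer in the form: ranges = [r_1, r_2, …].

beam 1: φ=-90°, α=300°
  cosα=0.5000 sinα=-0.8660 | (4,4) | tMaxX 0.3600 tMaxY 0.8776 | tΔX 2.0000 tΔY 1.1547
    t=0.3600 [x] (5,4)
    t=0.8776 [y] (5,3)
    t=2.0323 [y] (5,2) — stop
  → r_1 = 2.0323
beam 2: φ=-45°, α=345°
  cosα=0.9659 sinα=-0.2588 | (4,4) | tMaxX 0.1863 tMaxY 2.9364 | tΔX 1.0353 tΔY 3.8637
    t=0.1863 [x] (5,4)
    t=1.2216 [x] (6,4) — stop
  → r_2 = 1.2216
beam 3: φ=0°, α=30°
  cosα=0.8660 sinα=0.5000 | (4,4) | tMaxX 0.2078 tMaxY 0.4800 | tΔX 1.1547 tΔY 2.0000
    t=0.2078 [x] (5,4)
    t=0.4800 [y] (5,5) — stop
  → r_3 = 0.4800
beam 4: φ=45°, α=75°
  cosα=0.2588 sinα=0.9659 | (4,4) | tMaxX 0.6955 tMaxY 0.2485 | tΔX 3.8637 tΔY 1.0353
    t=0.2485 [y] (4,5)
    t=0.6955 [x] (5,5) — stop
  → r_4 = 0.6955
beam 5: φ=90°, α=120°
  cosα=-0.5000 sinα=0.8660 | (4,4) | tMaxX 1.6400 tMaxY 0.2771 | tΔX 2.0000 tΔY 1.1547
    t=0.2771 [y] (4,5)
    t=1.4318 [y] (4,6) — stop
  → r_5 = 1.4318

ranges = [2.0323, 1.2216, 0.4800, 0.6955, 1.4318]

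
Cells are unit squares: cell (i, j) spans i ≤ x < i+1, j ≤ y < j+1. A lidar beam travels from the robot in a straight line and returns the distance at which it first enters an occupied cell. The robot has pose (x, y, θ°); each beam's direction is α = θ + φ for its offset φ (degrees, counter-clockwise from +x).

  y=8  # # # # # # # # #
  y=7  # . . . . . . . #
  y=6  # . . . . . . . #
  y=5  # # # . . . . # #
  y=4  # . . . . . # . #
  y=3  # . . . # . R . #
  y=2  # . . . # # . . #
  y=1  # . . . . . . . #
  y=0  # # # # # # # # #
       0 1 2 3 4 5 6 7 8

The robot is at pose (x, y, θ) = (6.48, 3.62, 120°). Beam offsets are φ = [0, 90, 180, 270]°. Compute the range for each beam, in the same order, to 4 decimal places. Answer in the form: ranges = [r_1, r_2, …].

beam 1: φ=0°, α=120°
  direction (-0.5000, 0.8660); cell (6,3); t to first gridline: x 0.9600, y 0.4388 (then +2.0000 / +1.1547)
    (6,4) via y @ 0.4388  # hit
  → r_1 = 0.4388
beam 2: φ=90°, α=210°
  direction (-0.8660, -0.5000); cell (6,3); t to first gridline: x 0.5543, y 1.2400 (then +1.1547 / +2.0000)
    (5,3) via x @ 0.5543
    (5,2) via y @ 1.2400  # hit
  → r_2 = 1.2400
beam 3: φ=180°, α=300°
  direction (0.5000, -0.8660); cell (6,3); t to first gridline: x 1.0400, y 0.7159 (then +2.0000 / +1.1547)
    (6,2) via y @ 0.7159
    (7,2) via x @ 1.0400
    (7,1) via y @ 1.8706
    (7,0) via y @ 3.0253  # hit
  → r_3 = 3.0253
beam 4: φ=270°, α=30°
  direction (0.8660, 0.5000); cell (6,3); t to first gridline: x 0.6004, y 0.7600 (then +1.1547 / +2.0000)
    (7,3) via x @ 0.6004
    (7,4) via y @ 0.7600
    (8,4) via x @ 1.7551  # hit
  → r_4 = 1.7551

ranges = [0.4388, 1.2400, 3.0253, 1.7551]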